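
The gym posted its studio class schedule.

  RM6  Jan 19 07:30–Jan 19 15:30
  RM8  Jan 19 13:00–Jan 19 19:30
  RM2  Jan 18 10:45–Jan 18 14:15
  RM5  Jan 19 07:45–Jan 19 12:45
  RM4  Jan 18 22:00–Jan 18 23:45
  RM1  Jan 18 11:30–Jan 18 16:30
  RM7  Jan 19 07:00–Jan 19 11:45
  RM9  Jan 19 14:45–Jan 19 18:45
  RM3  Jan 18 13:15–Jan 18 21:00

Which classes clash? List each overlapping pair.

Check each pair: they overlap iff neither finishes before the other starts.
Sorted by start: RM2, RM1, RM3, RM4, RM7, RM6, RM5, RM8, RM9.
RM1 starts before RM2 ends → RM2 and RM1 overlap.
RM3 starts before RM2 ends → RM2 and RM3 overlap.
RM4 starts after RM2 ends — done with RM2.
RM3 starts before RM1 ends → RM1 and RM3 overlap.
RM4 starts after RM1 ends — done with RM1.
RM4 starts after RM3 ends — done with RM3.
RM7 starts after RM4 ends — done with RM4.
RM6 starts before RM7 ends → RM7 and RM6 overlap.
RM5 starts before RM7 ends → RM7 and RM5 overlap.
RM8 starts after RM7 ends — done with RM7.
RM5 starts before RM6 ends → RM6 and RM5 overlap.
RM8 starts before RM6 ends → RM6 and RM8 overlap.
RM9 starts before RM6 ends → RM6 and RM9 overlap.
RM8 starts after RM5 ends — done with RM5.
RM9 starts before RM8 ends → RM8 and RM9 overlap.

RM1 & RM2, RM1 & RM3, RM2 & RM3, RM5 & RM6, RM5 & RM7, RM6 & RM7, RM6 & RM8, RM6 & RM9, RM8 & RM9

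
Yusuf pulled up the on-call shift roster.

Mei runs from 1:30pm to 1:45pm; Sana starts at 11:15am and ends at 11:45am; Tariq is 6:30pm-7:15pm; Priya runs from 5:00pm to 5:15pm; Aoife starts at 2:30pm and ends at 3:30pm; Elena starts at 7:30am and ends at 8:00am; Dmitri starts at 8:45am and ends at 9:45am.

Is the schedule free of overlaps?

Yes

Sorted by start: Elena, Dmitri, Sana, Mei, Aoife, Priya, Tariq.
Dmitri starts after Elena ends, so Elena has no further overlaps.
Sana starts after Dmitri ends, so Dmitri has no further overlaps.
Mei starts after Sana ends, so Sana has no further overlaps.
Aoife starts after Mei ends, so Mei has no further overlaps.
Priya starts after Aoife ends, so Aoife has no further overlaps.
Tariq starts after Priya ends.
Every pair is clear; the schedule has no overlaps.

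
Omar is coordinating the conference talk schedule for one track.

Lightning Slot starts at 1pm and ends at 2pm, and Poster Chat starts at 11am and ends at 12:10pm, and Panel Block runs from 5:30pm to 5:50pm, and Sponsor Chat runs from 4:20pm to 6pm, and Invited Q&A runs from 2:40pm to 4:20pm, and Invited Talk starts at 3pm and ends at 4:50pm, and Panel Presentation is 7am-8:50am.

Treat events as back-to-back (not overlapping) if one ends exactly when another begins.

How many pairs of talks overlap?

3

Sorted by start: Panel Presentation, Poster Chat, Lightning Slot, Invited Q&A, Invited Talk, Sponsor Chat, Panel Block.
Poster Chat starts after Panel Presentation ends, so Panel Presentation has no further overlaps.
Lightning Slot starts after Poster Chat ends, so Poster Chat has no further overlaps.
Invited Q&A starts after Lightning Slot ends, so Lightning Slot has no further overlaps.
Invited Talk starts before Invited Q&A ends → Invited Q&A and Invited Talk overlap.
Sponsor Chat starts exactly when Invited Q&A ends (back-to-back, no overlap), so Invited Q&A has no further overlaps.
Sponsor Chat starts before Invited Talk ends → Invited Talk and Sponsor Chat overlap.
Panel Block starts after Invited Talk ends.
Panel Block starts before Sponsor Chat ends → Sponsor Chat and Panel Block overlap.
Overlapping pairs: Invited Q&A & Invited Talk, Invited Talk & Sponsor Chat, Panel Block & Sponsor Chat — 3 in total.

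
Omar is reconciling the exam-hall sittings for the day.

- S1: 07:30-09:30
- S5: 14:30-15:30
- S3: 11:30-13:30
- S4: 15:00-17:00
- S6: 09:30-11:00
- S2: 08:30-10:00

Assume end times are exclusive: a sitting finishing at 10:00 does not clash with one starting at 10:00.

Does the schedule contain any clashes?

Yes

Two intervals overlap when each starts before the other ends.
Sorted by start: S1, S2, S6, S3, S5, S4.
S2 starts before S1 ends → S1 and S2 overlap.
That's a conflict, so the schedule is not conflict-free.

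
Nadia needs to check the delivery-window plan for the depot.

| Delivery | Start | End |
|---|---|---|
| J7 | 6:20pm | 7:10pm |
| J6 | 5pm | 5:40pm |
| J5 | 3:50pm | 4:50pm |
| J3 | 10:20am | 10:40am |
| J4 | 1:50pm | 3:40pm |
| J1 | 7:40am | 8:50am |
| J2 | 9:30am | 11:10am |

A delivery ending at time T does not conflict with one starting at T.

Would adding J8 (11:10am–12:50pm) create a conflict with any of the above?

J1: ends 8:50am at or before J8 starts 11:10am → clear.
J2: ends 11:10am at or before J8 starts 11:10am → clear.
J3: ends 10:40am at or before J8 starts 11:10am → clear.
J4: starts 1:50pm at or after J8 ends 12:50pm → clear.
J5: starts 3:50pm at or after J8 ends 12:50pm → clear.
J6: starts 5pm at or after J8 ends 12:50pm → clear.
J7: starts 6:20pm at or after J8 ends 12:50pm → clear.

No — it doesn't clash with anything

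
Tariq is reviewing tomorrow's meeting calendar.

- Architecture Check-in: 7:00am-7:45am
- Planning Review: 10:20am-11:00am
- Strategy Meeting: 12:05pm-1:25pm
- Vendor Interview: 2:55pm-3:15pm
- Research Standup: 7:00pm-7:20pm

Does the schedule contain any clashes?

No

Two intervals overlap when each starts before the other ends.
Sorted by start: Architecture Check-in, Planning Review, Strategy Meeting, Vendor Interview, Research Standup.
Planning Review starts after Architecture Check-in ends, so nothing later overlaps Architecture Check-in either.
Strategy Meeting starts after Planning Review ends, so nothing later overlaps Planning Review either.
Vendor Interview starts after Strategy Meeting ends, so nothing later overlaps Strategy Meeting either.
Research Standup starts after Vendor Interview ends.
Every pair is clear; the schedule has no overlaps.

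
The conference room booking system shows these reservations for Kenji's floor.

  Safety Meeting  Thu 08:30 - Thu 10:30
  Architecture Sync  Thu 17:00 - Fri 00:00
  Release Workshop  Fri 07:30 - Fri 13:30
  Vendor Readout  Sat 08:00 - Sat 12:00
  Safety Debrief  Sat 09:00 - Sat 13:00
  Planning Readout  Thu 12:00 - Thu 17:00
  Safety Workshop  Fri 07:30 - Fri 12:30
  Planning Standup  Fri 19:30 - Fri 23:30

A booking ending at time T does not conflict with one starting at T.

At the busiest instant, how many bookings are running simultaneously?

Sort all start/end points and keep a running count:
Thu 08:30 start Safety Meeting → 1
Thu 10:30 end Safety Meeting → 0
Thu 12:00 start Planning Readout → 1
Thu 17:00 end Planning Readout → 0
Thu 17:00 start Architecture Sync → 1
Fri 00:00 end Architecture Sync → 0
Fri 07:30 start Release Workshop → 1
Fri 07:30 start Safety Workshop → 2
Fri 12:30 end Safety Workshop → 1
Fri 13:30 end Release Workshop → 0
Fri 19:30 start Planning Standup → 1
Fri 23:30 end Planning Standup → 0
Sat 08:00 start Vendor Readout → 1
Sat 09:00 start Safety Debrief → 2
Sat 12:00 end Vendor Readout → 1
Sat 13:00 end Safety Debrief → 0
Peak is 2, at Fri 07:30 (Release Workshop, Safety Workshop).

2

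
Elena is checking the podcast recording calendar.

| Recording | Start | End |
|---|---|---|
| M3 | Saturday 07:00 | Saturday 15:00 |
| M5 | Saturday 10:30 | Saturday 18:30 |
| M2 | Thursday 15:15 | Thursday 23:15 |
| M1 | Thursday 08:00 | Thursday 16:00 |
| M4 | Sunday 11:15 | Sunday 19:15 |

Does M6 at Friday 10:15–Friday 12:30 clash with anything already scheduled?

M1: ends Thursday 16:00 at or before M6 starts Friday 10:15 → clear.
M2: ends Thursday 23:15 at or before M6 starts Friday 10:15 → clear.
M3: starts Saturday 07:00 at or after M6 ends Friday 12:30 → clear.
M5: starts Saturday 10:30 at or after M6 ends Friday 12:30 → clear.
M4: starts Sunday 11:15 at or after M6 ends Friday 12:30 → clear.

No — it doesn't clash with anything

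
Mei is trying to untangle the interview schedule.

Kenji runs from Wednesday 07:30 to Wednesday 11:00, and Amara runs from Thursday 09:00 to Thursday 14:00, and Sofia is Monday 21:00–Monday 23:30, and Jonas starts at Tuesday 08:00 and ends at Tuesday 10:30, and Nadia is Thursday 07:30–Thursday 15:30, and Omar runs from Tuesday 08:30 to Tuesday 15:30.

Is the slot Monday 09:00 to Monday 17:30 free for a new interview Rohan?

Yes — the slot is free

Sofia: starts Monday 21:00 at or after Rohan ends Monday 17:30 → clear.
Jonas: starts Tuesday 08:00 at or after Rohan ends Monday 17:30 → clear.
Omar: starts Tuesday 08:30 at or after Rohan ends Monday 17:30 → clear.
Kenji: starts Wednesday 07:30 at or after Rohan ends Monday 17:30 → clear.
Nadia: starts Thursday 07:30 at or after Rohan ends Monday 17:30 → clear.
Amara: starts Thursday 09:00 at or after Rohan ends Monday 17:30 → clear.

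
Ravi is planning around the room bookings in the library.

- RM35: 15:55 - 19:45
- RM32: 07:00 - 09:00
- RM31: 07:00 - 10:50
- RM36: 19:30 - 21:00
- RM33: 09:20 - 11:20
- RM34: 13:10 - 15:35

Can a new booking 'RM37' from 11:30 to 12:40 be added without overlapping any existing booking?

RM31: ends 10:50 at or before RM37 starts 11:30 → clear.
RM32: ends 09:00 at or before RM37 starts 11:30 → clear.
RM33: ends 11:20 at or before RM37 starts 11:30 → clear.
RM34: starts 13:10 at or after RM37 ends 12:40 → clear.
RM35: starts 15:55 at or after RM37 ends 12:40 → clear.
RM36: starts 19:30 at or after RM37 ends 12:40 → clear.

Yes — the slot is free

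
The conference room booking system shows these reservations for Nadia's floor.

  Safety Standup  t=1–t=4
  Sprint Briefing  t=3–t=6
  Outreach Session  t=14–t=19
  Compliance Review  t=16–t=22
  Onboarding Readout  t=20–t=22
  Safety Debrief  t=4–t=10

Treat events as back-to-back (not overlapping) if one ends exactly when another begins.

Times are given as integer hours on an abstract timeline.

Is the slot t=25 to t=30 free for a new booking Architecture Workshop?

Safety Standup: ends t=4 at or before Architecture Workshop starts t=25 → clear.
Sprint Briefing: ends t=6 at or before Architecture Workshop starts t=25 → clear.
Safety Debrief: ends t=10 at or before Architecture Workshop starts t=25 → clear.
Outreach Session: ends t=19 at or before Architecture Workshop starts t=25 → clear.
Compliance Review: ends t=22 at or before Architecture Workshop starts t=25 → clear.
Onboarding Readout: ends t=22 at or before Architecture Workshop starts t=25 → clear.

Yes — the slot is free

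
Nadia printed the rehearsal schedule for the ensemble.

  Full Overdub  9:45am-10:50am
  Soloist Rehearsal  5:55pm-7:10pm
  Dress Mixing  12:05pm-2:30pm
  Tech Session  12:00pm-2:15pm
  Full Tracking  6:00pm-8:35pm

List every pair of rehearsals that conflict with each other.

Sorted by start: Full Overdub, Tech Session, Dress Mixing, Soloist Rehearsal, Full Tracking.
Tech Session starts after Full Overdub ends — done with Full Overdub.
Dress Mixing starts before Tech Session ends → Tech Session and Dress Mixing overlap.
Soloist Rehearsal starts after Tech Session ends — done with Tech Session.
Soloist Rehearsal starts after Dress Mixing ends — done with Dress Mixing.
Full Tracking starts before Soloist Rehearsal ends → Soloist Rehearsal and Full Tracking overlap.

Dress Mixing & Tech Session, Full Tracking & Soloist Rehearsal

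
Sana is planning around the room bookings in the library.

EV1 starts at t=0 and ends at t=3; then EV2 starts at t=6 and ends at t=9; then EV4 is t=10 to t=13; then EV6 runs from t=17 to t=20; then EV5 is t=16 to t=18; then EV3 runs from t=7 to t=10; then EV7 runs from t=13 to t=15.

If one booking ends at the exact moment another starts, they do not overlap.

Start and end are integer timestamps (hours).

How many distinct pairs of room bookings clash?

2

Sorted by start: EV1, EV2, EV3, EV4, EV7, EV5, EV6.
EV2 starts after EV1 ends, so nothing later overlaps EV1 either.
EV3 starts before EV2 ends → EV2 and EV3 overlap.
EV4 starts after EV2 ends, so nothing later overlaps EV2 either.
EV4 starts exactly when EV3 ends (back-to-back, no overlap), so nothing later overlaps EV3 either.
EV7 starts exactly when EV4 ends (back-to-back, no overlap), so nothing later overlaps EV4 either.
EV5 starts after EV7 ends, so nothing later overlaps EV7 either.
EV6 starts before EV5 ends → EV5 and EV6 overlap.
Overlapping pairs: EV2 & EV3, EV5 & EV6 — 2 in total.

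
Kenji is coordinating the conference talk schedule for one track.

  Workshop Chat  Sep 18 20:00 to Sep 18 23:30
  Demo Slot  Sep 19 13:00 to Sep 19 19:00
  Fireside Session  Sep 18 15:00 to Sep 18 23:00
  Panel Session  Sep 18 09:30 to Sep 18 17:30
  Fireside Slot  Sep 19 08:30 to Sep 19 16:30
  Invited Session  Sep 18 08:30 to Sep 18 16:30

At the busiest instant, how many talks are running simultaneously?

3

Sort all start/end points and keep a running count:
Sep 18 08:30 start Invited Session → 1
Sep 18 09:30 start Panel Session → 2
Sep 18 15:00 start Fireside Session → 3
Sep 18 16:30 end Invited Session → 2
Sep 18 17:30 end Panel Session → 1
Sep 18 20:00 start Workshop Chat → 2
Sep 18 23:00 end Fireside Session → 1
Sep 18 23:30 end Workshop Chat → 0
Sep 19 08:30 start Fireside Slot → 1
Sep 19 13:00 start Demo Slot → 2
Sep 19 16:30 end Fireside Slot → 1
Sep 19 19:00 end Demo Slot → 0
Peak is 3, at Sep 18 15:00 (Fireside Session, Invited Session, Panel Session).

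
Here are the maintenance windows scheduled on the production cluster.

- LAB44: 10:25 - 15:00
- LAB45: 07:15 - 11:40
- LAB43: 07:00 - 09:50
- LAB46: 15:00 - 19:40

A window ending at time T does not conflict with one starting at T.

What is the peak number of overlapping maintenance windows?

2

Walk through starts and ends in time order (an end at T is processed before a start at T):
07:00 start LAB43 → 1
07:15 start LAB45 → 2
09:50 end LAB43 → 1
10:25 start LAB44 → 2
11:40 end LAB45 → 1
15:00 end LAB44 → 0
15:00 start LAB46 → 1
19:40 end LAB46 → 0
Peak is 2, at 07:15 (LAB43, LAB45).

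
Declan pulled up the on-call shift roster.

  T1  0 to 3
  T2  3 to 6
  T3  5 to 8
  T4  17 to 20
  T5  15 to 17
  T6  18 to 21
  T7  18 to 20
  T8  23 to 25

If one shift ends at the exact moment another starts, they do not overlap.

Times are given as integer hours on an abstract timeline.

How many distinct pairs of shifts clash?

4

Two intervals overlap when each starts before the other ends.
Sorted by start: T1, T2, T3, T5, T4, T6, T7, T8.
T2 starts exactly when T1 ends (back-to-back, no overlap) — done with T1.
T3 starts before T2 ends → T2 and T3 overlap.
T5 starts after T2 ends — done with T2.
T5 starts after T3 ends — done with T3.
T4 starts exactly when T5 ends (back-to-back, no overlap) — done with T5.
T6 starts before T4 ends → T4 and T6 overlap.
T7 starts before T4 ends → T4 and T7 overlap.
T8 starts after T4 ends.
T7 starts before T6 ends → T6 and T7 overlap.
T8 starts after T6 ends.
T8 starts after T7 ends.
Overlapping pairs: T2 & T3, T4 & T6, T4 & T7, T6 & T7 — 4 in total.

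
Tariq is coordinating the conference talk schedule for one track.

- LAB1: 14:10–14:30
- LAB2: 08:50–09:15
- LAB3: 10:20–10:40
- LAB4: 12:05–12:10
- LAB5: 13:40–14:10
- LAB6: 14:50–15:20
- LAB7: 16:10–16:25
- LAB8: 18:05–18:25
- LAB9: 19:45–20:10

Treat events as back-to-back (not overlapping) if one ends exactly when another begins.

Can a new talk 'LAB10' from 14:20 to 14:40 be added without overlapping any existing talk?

No — it overlaps LAB1

LAB2: ends 09:15 at or before LAB10 starts 14:20 → clear.
LAB3: ends 10:40 at or before LAB10 starts 14:20 → clear.
LAB4: ends 12:10 at or before LAB10 starts 14:20 → clear.
LAB5: ends 14:10 at or before LAB10 starts 14:20 → clear.
LAB1: starts 14:10 before LAB10 ends 14:40, and ends 14:30 after LAB10 starts 14:20 → overlap.
LAB6: starts 14:50 at or after LAB10 ends 14:40 → clear.
LAB7: starts 16:10 at or after LAB10 ends 14:40 → clear.
LAB8: starts 18:05 at or after LAB10 ends 14:40 → clear.
LAB9: starts 19:45 at or after LAB10 ends 14:40 → clear.
LAB10 overlaps LAB1.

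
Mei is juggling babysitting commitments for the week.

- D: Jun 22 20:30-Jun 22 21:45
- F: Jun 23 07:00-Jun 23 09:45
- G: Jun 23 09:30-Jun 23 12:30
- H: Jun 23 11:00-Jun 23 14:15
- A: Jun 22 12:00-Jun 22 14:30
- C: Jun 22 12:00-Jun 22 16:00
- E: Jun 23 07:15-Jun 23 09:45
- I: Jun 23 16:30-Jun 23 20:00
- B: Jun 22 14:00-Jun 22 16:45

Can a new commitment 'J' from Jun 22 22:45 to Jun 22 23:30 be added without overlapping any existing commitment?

A: ends Jun 22 14:30 at or before J starts Jun 22 22:45 → clear.
C: ends Jun 22 16:00 at or before J starts Jun 22 22:45 → clear.
B: ends Jun 22 16:45 at or before J starts Jun 22 22:45 → clear.
D: ends Jun 22 21:45 at or before J starts Jun 22 22:45 → clear.
F: starts Jun 23 07:00 at or after J ends Jun 22 23:30 → clear.
E: starts Jun 23 07:15 at or after J ends Jun 22 23:30 → clear.
G: starts Jun 23 09:30 at or after J ends Jun 22 23:30 → clear.
H: starts Jun 23 11:00 at or after J ends Jun 22 23:30 → clear.
I: starts Jun 23 16:30 at or after J ends Jun 22 23:30 → clear.

Yes — the slot is free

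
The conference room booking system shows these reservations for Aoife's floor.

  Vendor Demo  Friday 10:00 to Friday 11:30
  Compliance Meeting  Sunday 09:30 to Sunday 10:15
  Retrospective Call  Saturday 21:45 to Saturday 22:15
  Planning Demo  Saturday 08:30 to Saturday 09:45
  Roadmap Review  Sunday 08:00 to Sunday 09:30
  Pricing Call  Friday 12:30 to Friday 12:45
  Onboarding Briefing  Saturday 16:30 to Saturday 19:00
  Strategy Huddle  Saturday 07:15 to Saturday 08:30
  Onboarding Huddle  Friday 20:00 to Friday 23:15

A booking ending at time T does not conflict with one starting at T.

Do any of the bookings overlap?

No

Sorted by start: Vendor Demo, Pricing Call, Onboarding Huddle, Strategy Huddle, Planning Demo, Onboarding Briefing, Retrospective Call, Roadmap Review, Compliance Meeting.
Pricing Call starts after Vendor Demo ends; Vendor Demo is clear from here.
Onboarding Huddle starts after Pricing Call ends; Pricing Call is clear from here.
Strategy Huddle starts after Onboarding Huddle ends; Onboarding Huddle is clear from here.
Planning Demo starts exactly when Strategy Huddle ends (back-to-back, no overlap); Strategy Huddle is clear from here.
Onboarding Briefing starts after Planning Demo ends; Planning Demo is clear from here.
Retrospective Call starts after Onboarding Briefing ends; Onboarding Briefing is clear from here.
Roadmap Review starts after Retrospective Call ends; Retrospective Call is clear from here.
Compliance Meeting starts exactly when Roadmap Review ends (back-to-back, no overlap).
Every pair is clear; the schedule has no overlaps.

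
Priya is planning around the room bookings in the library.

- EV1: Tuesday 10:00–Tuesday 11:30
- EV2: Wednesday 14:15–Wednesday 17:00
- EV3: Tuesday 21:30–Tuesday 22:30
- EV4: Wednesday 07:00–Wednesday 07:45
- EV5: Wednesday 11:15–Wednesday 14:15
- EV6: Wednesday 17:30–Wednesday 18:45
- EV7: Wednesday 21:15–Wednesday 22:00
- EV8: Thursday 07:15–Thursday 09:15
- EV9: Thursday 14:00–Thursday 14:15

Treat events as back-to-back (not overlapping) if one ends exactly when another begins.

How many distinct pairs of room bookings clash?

0

Two intervals overlap when each starts before the other ends.
Sorted by start: EV1, EV3, EV4, EV5, EV2, EV6, EV7, EV8, EV9.
EV3 starts after EV1 ends, so nothing later overlaps EV1 either.
EV4 starts after EV3 ends, so nothing later overlaps EV3 either.
EV5 starts after EV4 ends, so nothing later overlaps EV4 either.
EV2 starts exactly when EV5 ends (back-to-back, no overlap), so nothing later overlaps EV5 either.
EV6 starts after EV2 ends, so nothing later overlaps EV2 either.
EV7 starts after EV6 ends, so nothing later overlaps EV6 either.
EV8 starts after EV7 ends, so nothing later overlaps EV7 either.
EV9 starts after EV8 ends.
No pair overlaps.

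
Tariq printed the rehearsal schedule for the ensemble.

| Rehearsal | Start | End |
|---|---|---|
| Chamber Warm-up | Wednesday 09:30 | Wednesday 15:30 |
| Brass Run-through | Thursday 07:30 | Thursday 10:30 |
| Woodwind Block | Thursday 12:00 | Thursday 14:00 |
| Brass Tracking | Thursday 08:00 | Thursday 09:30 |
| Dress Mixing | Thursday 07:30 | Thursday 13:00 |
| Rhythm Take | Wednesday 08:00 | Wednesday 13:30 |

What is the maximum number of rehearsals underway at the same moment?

Sweep the timeline, counting +1 at each start and −1 at each end (ends before starts at a tie):
Wednesday 08:00 start Rhythm Take → 1
Wednesday 09:30 start Chamber Warm-up → 2
Wednesday 13:30 end Rhythm Take → 1
Wednesday 15:30 end Chamber Warm-up → 0
Thursday 07:30 start Brass Run-through → 1
Thursday 07:30 start Dress Mixing → 2
Thursday 08:00 start Brass Tracking → 3
Thursday 09:30 end Brass Tracking → 2
Thursday 10:30 end Brass Run-through → 1
Thursday 12:00 start Woodwind Block → 2
Thursday 13:00 end Dress Mixing → 1
Thursday 14:00 end Woodwind Block → 0
Peak is 3, at Thursday 08:00 (Brass Run-through, Brass Tracking, Dress Mixing).

3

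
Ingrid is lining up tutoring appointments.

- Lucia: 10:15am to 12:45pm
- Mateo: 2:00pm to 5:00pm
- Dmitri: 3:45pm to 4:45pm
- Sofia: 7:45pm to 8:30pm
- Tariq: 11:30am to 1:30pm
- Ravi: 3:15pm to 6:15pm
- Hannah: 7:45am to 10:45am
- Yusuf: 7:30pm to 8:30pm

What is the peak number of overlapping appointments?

3

Sweep the timeline, counting +1 at each start and −1 at each end (ends before starts at a tie):
7:45am start Hannah → 1
10:15am start Lucia → 2
10:45am end Hannah → 1
11:30am start Tariq → 2
12:45pm end Lucia → 1
1:30pm end Tariq → 0
2:00pm start Mateo → 1
3:15pm start Ravi → 2
3:45pm start Dmitri → 3
4:45pm end Dmitri → 2
5:00pm end Mateo → 1
6:15pm end Ravi → 0
7:30pm start Yusuf → 1
7:45pm start Sofia → 2
8:30pm end Sofia → 1
8:30pm end Yusuf → 0
Peak is 3, at 3:45pm (Dmitri, Mateo, Ravi).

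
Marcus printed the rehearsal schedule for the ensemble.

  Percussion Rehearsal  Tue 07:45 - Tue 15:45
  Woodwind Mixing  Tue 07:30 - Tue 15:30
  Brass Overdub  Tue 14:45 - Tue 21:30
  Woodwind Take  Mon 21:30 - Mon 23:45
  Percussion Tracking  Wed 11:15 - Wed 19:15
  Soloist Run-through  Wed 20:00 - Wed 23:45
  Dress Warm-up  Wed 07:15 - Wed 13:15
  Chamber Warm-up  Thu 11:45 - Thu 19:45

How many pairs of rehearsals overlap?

Check each pair: they overlap iff neither finishes before the other starts.
Sorted by start: Woodwind Take, Woodwind Mixing, Percussion Rehearsal, Brass Overdub, Dress Warm-up, Percussion Tracking, Soloist Run-through, Chamber Warm-up.
Woodwind Mixing starts after Woodwind Take ends, so Woodwind Take has no further overlaps.
Percussion Rehearsal starts before Woodwind Mixing ends → Woodwind Mixing and Percussion Rehearsal overlap.
Brass Overdub starts before Woodwind Mixing ends → Woodwind Mixing and Brass Overdub overlap.
Dress Warm-up starts after Woodwind Mixing ends, so Woodwind Mixing has no further overlaps.
Brass Overdub starts before Percussion Rehearsal ends → Percussion Rehearsal and Brass Overdub overlap.
Dress Warm-up starts after Percussion Rehearsal ends, so Percussion Rehearsal has no further overlaps.
Dress Warm-up starts after Brass Overdub ends, so Brass Overdub has no further overlaps.
Percussion Tracking starts before Dress Warm-up ends → Dress Warm-up and Percussion Tracking overlap.
Soloist Run-through starts after Dress Warm-up ends, so Dress Warm-up has no further overlaps.
Soloist Run-through starts after Percussion Tracking ends, so Percussion Tracking has no further overlaps.
Chamber Warm-up starts after Soloist Run-through ends.
Overlapping pairs: Brass Overdub & Percussion Rehearsal, Brass Overdub & Woodwind Mixing, Dress Warm-up & Percussion Tracking, Percussion Rehearsal & Woodwind Mixing — 4 in total.

4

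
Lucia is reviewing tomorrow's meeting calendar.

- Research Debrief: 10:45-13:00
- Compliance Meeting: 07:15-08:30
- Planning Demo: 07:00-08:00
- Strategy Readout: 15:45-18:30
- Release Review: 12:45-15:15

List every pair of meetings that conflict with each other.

Compliance Meeting & Planning Demo, Release Review & Research Debrief

Sorted by start: Planning Demo, Compliance Meeting, Research Debrief, Release Review, Strategy Readout.
Compliance Meeting starts before Planning Demo ends → Planning Demo and Compliance Meeting overlap.
Research Debrief starts after Planning Demo ends, so nothing later overlaps Planning Demo either.
Research Debrief starts after Compliance Meeting ends, so nothing later overlaps Compliance Meeting either.
Release Review starts before Research Debrief ends → Research Debrief and Release Review overlap.
Strategy Readout starts after Research Debrief ends.
Strategy Readout starts after Release Review ends.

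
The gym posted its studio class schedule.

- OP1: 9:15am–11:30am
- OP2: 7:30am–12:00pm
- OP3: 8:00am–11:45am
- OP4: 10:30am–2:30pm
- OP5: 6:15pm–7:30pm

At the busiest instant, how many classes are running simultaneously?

Sort all start/end points and keep a running count:
7:30am start OP2 → 1
8:00am start OP3 → 2
9:15am start OP1 → 3
10:30am start OP4 → 4
11:30am end OP1 → 3
11:45am end OP3 → 2
12:00pm end OP2 → 1
2:30pm end OP4 → 0
6:15pm start OP5 → 1
7:30pm end OP5 → 0
Peak is 4, at 10:30am (OP1, OP2, OP3, OP4).

4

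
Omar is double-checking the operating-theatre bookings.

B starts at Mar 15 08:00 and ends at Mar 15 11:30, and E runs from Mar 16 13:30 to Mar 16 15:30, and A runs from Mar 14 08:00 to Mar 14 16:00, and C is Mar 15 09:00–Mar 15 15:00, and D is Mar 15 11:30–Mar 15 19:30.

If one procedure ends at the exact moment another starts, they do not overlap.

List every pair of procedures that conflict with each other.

B & C, C & D

Sorted by start: A, B, C, D, E.
B starts after A ends — done with A.
C starts before B ends → B and C overlap.
D starts exactly when B ends (back-to-back, no overlap) — done with B.
D starts before C ends → C and D overlap.
E starts after C ends.
E starts after D ends.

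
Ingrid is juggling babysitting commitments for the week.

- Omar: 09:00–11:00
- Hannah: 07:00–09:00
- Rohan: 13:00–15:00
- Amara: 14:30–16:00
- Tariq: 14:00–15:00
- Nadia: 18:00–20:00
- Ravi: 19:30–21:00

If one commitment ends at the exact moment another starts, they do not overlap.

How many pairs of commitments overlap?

Check each pair: they overlap iff neither finishes before the other starts.
Sorted by start: Hannah, Omar, Rohan, Tariq, Amara, Nadia, Ravi.
Omar starts exactly when Hannah ends (back-to-back, no overlap), so nothing later overlaps Hannah either.
Rohan starts after Omar ends, so nothing later overlaps Omar either.
Tariq starts before Rohan ends → Rohan and Tariq overlap.
Amara starts before Rohan ends → Rohan and Amara overlap.
Nadia starts after Rohan ends, so nothing later overlaps Rohan either.
Amara starts before Tariq ends → Tariq and Amara overlap.
Nadia starts after Tariq ends, so nothing later overlaps Tariq either.
Nadia starts after Amara ends, so nothing later overlaps Amara either.
Ravi starts before Nadia ends → Nadia and Ravi overlap.
Overlapping pairs: Amara & Rohan, Amara & Tariq, Nadia & Ravi, Rohan & Tariq — 4 in total.

4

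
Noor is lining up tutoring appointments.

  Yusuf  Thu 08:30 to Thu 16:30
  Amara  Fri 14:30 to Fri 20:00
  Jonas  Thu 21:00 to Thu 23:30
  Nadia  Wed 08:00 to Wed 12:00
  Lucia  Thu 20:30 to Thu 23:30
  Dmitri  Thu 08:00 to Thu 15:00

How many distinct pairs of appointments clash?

Sorted by start: Nadia, Dmitri, Yusuf, Lucia, Jonas, Amara.
Dmitri starts after Nadia ends; Nadia is clear from here.
Yusuf starts before Dmitri ends → Dmitri and Yusuf overlap.
Lucia starts after Dmitri ends; Dmitri is clear from here.
Lucia starts after Yusuf ends; Yusuf is clear from here.
Jonas starts before Lucia ends → Lucia and Jonas overlap.
Amara starts after Lucia ends.
Amara starts after Jonas ends.
Overlapping pairs: Dmitri & Yusuf, Jonas & Lucia — 2 in total.

2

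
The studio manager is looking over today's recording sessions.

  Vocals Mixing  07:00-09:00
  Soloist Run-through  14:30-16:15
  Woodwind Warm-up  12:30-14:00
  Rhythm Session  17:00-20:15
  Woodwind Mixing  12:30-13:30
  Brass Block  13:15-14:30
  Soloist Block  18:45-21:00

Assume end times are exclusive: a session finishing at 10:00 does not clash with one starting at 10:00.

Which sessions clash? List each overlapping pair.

Brass Block & Woodwind Mixing, Brass Block & Woodwind Warm-up, Rhythm Session & Soloist Block, Woodwind Mixing & Woodwind Warm-up

Sorted by start: Vocals Mixing, Woodwind Warm-up, Woodwind Mixing, Brass Block, Soloist Run-through, Rhythm Session, Soloist Block.
Woodwind Warm-up starts after Vocals Mixing ends, so nothing later overlaps Vocals Mixing either.
Woodwind Mixing starts before Woodwind Warm-up ends → Woodwind Warm-up and Woodwind Mixing overlap.
Brass Block starts before Woodwind Warm-up ends → Woodwind Warm-up and Brass Block overlap.
Soloist Run-through starts after Woodwind Warm-up ends, so nothing later overlaps Woodwind Warm-up either.
Brass Block starts before Woodwind Mixing ends → Woodwind Mixing and Brass Block overlap.
Soloist Run-through starts after Woodwind Mixing ends, so nothing later overlaps Woodwind Mixing either.
Soloist Run-through starts exactly when Brass Block ends (back-to-back, no overlap), so nothing later overlaps Brass Block either.
Rhythm Session starts after Soloist Run-through ends, so nothing later overlaps Soloist Run-through either.
Soloist Block starts before Rhythm Session ends → Rhythm Session and Soloist Block overlap.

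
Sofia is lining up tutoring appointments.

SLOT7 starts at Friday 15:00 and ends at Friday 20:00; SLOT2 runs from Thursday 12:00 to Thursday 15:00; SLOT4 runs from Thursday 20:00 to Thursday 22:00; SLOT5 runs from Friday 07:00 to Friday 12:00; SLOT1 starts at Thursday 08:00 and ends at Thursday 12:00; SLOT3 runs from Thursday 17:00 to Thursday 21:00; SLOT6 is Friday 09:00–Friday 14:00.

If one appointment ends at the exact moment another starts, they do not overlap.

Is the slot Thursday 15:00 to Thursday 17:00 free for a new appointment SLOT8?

Yes — the slot is free

SLOT1: ends Thursday 12:00 at or before SLOT8 starts Thursday 15:00 → clear.
SLOT2: ends Thursday 15:00 at or before SLOT8 starts Thursday 15:00 → clear.
SLOT3: starts Thursday 17:00 at or after SLOT8 ends Thursday 17:00 → clear.
SLOT4: starts Thursday 20:00 at or after SLOT8 ends Thursday 17:00 → clear.
SLOT5: starts Friday 07:00 at or after SLOT8 ends Thursday 17:00 → clear.
SLOT6: starts Friday 09:00 at or after SLOT8 ends Thursday 17:00 → clear.
SLOT7: starts Friday 15:00 at or after SLOT8 ends Thursday 17:00 → clear.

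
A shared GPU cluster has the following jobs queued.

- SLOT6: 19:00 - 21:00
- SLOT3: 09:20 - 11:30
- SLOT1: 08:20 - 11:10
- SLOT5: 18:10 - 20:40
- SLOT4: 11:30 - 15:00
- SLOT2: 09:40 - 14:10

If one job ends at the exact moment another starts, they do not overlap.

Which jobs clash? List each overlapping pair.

Sorted by start: SLOT1, SLOT3, SLOT2, SLOT4, SLOT5, SLOT6.
SLOT3 starts before SLOT1 ends → SLOT1 and SLOT3 overlap.
SLOT2 starts before SLOT1 ends → SLOT1 and SLOT2 overlap.
SLOT4 starts after SLOT1 ends; SLOT1 is clear from here.
SLOT2 starts before SLOT3 ends → SLOT3 and SLOT2 overlap.
SLOT4 starts exactly when SLOT3 ends (back-to-back, no overlap); SLOT3 is clear from here.
SLOT4 starts before SLOT2 ends → SLOT2 and SLOT4 overlap.
SLOT5 starts after SLOT2 ends; SLOT2 is clear from here.
SLOT5 starts after SLOT4 ends; SLOT4 is clear from here.
SLOT6 starts before SLOT5 ends → SLOT5 and SLOT6 overlap.

SLOT1 & SLOT2, SLOT1 & SLOT3, SLOT2 & SLOT3, SLOT2 & SLOT4, SLOT5 & SLOT6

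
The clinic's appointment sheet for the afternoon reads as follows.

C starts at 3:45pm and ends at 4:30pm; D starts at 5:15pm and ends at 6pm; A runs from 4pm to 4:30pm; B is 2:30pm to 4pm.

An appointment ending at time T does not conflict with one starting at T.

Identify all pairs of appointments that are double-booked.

A & C, B & C

Sorted by start: B, C, A, D.
C starts before B ends → B and C overlap.
A starts exactly when B ends (back-to-back, no overlap) — done with B.
A starts before C ends → C and A overlap.
D starts after C ends.
D starts after A ends.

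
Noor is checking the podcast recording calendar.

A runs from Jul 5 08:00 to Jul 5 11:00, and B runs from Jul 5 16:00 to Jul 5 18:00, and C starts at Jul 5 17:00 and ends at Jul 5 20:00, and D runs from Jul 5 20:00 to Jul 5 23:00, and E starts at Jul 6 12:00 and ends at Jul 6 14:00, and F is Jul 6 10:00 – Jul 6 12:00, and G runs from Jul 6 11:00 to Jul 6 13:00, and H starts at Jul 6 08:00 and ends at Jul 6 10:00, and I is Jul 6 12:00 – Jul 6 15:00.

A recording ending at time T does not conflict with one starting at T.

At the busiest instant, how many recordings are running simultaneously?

Walk through starts and ends in time order (an end at T is processed before a start at T):
Jul 5 08:00 start A → 1
Jul 5 11:00 end A → 0
Jul 5 16:00 start B → 1
Jul 5 17:00 start C → 2
Jul 5 18:00 end B → 1
Jul 5 20:00 end C → 0
Jul 5 20:00 start D → 1
Jul 5 23:00 end D → 0
Jul 6 08:00 start H → 1
Jul 6 10:00 end H → 0
Jul 6 10:00 start F → 1
Jul 6 11:00 start G → 2
Jul 6 12:00 end F → 1
Jul 6 12:00 start E → 2
Jul 6 12:00 start I → 3
Jul 6 13:00 end G → 2
Jul 6 14:00 end E → 1
Jul 6 15:00 end I → 0
Peak is 3, at Jul 6 12:00 (E, G, I).

3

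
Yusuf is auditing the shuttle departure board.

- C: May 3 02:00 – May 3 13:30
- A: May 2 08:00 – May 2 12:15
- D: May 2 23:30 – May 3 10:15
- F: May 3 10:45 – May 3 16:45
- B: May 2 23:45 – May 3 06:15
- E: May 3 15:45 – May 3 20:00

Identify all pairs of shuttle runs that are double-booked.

Sorted by start: A, D, B, C, F, E.
D starts after A ends; A is clear from here.
B starts before D ends → D and B overlap.
C starts before D ends → D and C overlap.
F starts after D ends; D is clear from here.
C starts before B ends → B and C overlap.
F starts after B ends; B is clear from here.
F starts before C ends → C and F overlap.
E starts after C ends.
E starts before F ends → F and E overlap.

B & C, B & D, C & D, C & F, E & F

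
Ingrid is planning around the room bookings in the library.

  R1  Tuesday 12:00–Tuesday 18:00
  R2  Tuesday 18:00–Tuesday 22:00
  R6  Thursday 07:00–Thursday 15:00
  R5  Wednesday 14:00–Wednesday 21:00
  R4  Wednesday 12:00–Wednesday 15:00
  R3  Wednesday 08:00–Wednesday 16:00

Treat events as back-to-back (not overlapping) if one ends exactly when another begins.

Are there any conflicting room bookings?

Two intervals overlap when each starts before the other ends.
Sorted by start: R1, R2, R3, R4, R5, R6.
R2 starts exactly when R1 ends (back-to-back, no overlap); R1 is clear from here.
R3 starts after R2 ends; R2 is clear from here.
R4 starts before R3 ends → R3 and R4 overlap.
That's a conflict, so the schedule is not conflict-free.

Yes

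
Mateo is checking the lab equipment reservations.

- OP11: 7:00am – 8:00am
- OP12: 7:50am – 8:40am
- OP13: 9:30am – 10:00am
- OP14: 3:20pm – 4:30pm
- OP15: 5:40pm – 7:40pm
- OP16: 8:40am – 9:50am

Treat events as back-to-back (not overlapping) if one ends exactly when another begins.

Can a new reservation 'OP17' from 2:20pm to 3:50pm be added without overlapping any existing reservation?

OP11: ends 8:00am at or before OP17 starts 2:20pm → clear.
OP12: ends 8:40am at or before OP17 starts 2:20pm → clear.
OP16: ends 9:50am at or before OP17 starts 2:20pm → clear.
OP13: ends 10:00am at or before OP17 starts 2:20pm → clear.
OP14: starts 3:20pm before OP17 ends 3:50pm, and ends 4:30pm after OP17 starts 2:20pm → overlap.
OP15: starts 5:40pm at or after OP17 ends 3:50pm → clear.
OP17 overlaps OP14.

No — it overlaps OP14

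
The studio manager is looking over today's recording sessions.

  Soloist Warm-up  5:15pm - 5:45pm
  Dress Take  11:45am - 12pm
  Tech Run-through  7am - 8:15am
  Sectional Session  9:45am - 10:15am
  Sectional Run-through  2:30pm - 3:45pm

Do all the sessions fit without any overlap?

Two intervals overlap when each starts before the other ends.
Sorted by start: Tech Run-through, Sectional Session, Dress Take, Sectional Run-through, Soloist Warm-up.
Sectional Session starts after Tech Run-through ends; Tech Run-through is clear from here.
Dress Take starts after Sectional Session ends; Sectional Session is clear from here.
Sectional Run-through starts after Dress Take ends; Dress Take is clear from here.
Soloist Warm-up starts after Sectional Run-through ends.
Every pair is clear; the schedule has no overlaps.

Yes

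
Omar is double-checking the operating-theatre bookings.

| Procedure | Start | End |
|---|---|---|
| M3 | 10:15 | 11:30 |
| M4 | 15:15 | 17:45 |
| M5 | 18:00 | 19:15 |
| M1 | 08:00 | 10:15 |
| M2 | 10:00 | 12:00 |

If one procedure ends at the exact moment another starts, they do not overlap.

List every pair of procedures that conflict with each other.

M1 & M2, M2 & M3

Sorted by start: M1, M2, M3, M4, M5.
M2 starts before M1 ends → M1 and M2 overlap.
M3 starts exactly when M1 ends (back-to-back, no overlap); M1 is clear from here.
M3 starts before M2 ends → M2 and M3 overlap.
M4 starts after M2 ends; M2 is clear from here.
M4 starts after M3 ends; M3 is clear from here.
M5 starts after M4 ends.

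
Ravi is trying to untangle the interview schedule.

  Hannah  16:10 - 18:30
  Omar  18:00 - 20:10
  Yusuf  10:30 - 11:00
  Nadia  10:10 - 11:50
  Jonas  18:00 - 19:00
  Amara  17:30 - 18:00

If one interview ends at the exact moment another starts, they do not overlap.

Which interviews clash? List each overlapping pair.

Amara & Hannah, Hannah & Jonas, Hannah & Omar, Jonas & Omar, Nadia & Yusuf

Sorted by start: Nadia, Yusuf, Hannah, Amara, Jonas, Omar.
Yusuf starts before Nadia ends → Nadia and Yusuf overlap.
Hannah starts after Nadia ends, so Nadia has no further overlaps.
Hannah starts after Yusuf ends, so Yusuf has no further overlaps.
Amara starts before Hannah ends → Hannah and Amara overlap.
Jonas starts before Hannah ends → Hannah and Jonas overlap.
Omar starts before Hannah ends → Hannah and Omar overlap.
Jonas starts exactly when Amara ends (back-to-back, no overlap), so Amara has no further overlaps.
Omar starts before Jonas ends → Jonas and Omar overlap.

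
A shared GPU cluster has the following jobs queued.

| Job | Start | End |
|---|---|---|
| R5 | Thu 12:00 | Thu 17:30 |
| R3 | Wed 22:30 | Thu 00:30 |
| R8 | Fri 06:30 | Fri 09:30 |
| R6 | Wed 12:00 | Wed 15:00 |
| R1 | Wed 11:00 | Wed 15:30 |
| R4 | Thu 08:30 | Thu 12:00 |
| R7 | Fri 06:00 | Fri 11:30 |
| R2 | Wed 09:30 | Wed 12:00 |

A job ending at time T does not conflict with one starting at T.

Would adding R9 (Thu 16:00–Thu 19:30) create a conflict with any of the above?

Yes — it overlaps R5

R2: ends Wed 12:00 at or before R9 starts Thu 16:00 → clear.
R1: ends Wed 15:30 at or before R9 starts Thu 16:00 → clear.
R6: ends Wed 15:00 at or before R9 starts Thu 16:00 → clear.
R3: ends Thu 00:30 at or before R9 starts Thu 16:00 → clear.
R4: ends Thu 12:00 at or before R9 starts Thu 16:00 → clear.
R5: starts Thu 12:00 before R9 ends Thu 19:30, and ends Thu 17:30 after R9 starts Thu 16:00 → overlap.
R7: starts Fri 06:00 at or after R9 ends Thu 19:30 → clear.
R8: starts Fri 06:30 at or after R9 ends Thu 19:30 → clear.
R9 overlaps R5.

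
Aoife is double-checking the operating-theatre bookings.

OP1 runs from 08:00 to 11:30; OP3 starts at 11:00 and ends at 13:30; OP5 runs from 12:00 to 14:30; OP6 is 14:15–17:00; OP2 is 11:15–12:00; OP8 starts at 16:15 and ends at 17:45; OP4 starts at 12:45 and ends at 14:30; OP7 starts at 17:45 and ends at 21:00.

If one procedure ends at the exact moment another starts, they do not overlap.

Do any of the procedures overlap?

Sorted by start: OP1, OP3, OP2, OP5, OP4, OP6, OP8, OP7.
OP3 starts before OP1 ends → OP1 and OP3 overlap.
That's a conflict, so the schedule is not conflict-free.

Yes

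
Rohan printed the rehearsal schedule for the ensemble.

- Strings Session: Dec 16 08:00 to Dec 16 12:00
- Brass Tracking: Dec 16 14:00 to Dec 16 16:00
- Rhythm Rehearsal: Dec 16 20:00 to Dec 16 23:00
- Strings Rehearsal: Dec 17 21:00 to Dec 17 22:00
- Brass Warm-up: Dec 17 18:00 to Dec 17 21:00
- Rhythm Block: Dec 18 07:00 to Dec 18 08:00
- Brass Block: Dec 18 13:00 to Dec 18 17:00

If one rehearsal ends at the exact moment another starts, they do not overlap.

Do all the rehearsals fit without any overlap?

Yes

Sorted by start: Strings Session, Brass Tracking, Rhythm Rehearsal, Brass Warm-up, Strings Rehearsal, Rhythm Block, Brass Block.
Brass Tracking starts after Strings Session ends, so nothing later overlaps Strings Session either.
Rhythm Rehearsal starts after Brass Tracking ends, so nothing later overlaps Brass Tracking either.
Brass Warm-up starts after Rhythm Rehearsal ends, so nothing later overlaps Rhythm Rehearsal either.
Strings Rehearsal starts exactly when Brass Warm-up ends (back-to-back, no overlap), so nothing later overlaps Brass Warm-up either.
Rhythm Block starts after Strings Rehearsal ends, so nothing later overlaps Strings Rehearsal either.
Brass Block starts after Rhythm Block ends.
Every pair is clear; the schedule has no overlaps.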